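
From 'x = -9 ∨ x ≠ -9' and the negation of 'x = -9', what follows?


Disjunctive syllogism: from (P ∨ Q) and ¬P, infer Q.
One disjunct, 'x = -9', is ruled out; the other must hold.

x ≠ -9


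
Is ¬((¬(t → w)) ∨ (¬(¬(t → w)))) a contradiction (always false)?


Truth table over {t, w}:
t | w | φ
---------
F | F | F
T | F | F
F | T | F
T | T | F
Every row is false.

Yes, it is a contradiction.


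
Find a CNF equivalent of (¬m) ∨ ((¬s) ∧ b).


Step 1: Distribute ∨ over ∧: (¬m) ∨ ((¬s) ∧ b) = ((¬m) ∨ (¬s)) ∧ ((¬m) ∨ b).

((¬m) ∨ (¬s)) ∧ ((¬m) ∨ b)


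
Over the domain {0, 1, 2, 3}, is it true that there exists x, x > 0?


Evaluate the predicate on each element: 0:F, 1:T, 2:T, 3:T.
Witness x = 1 satisfies the predicate.

T


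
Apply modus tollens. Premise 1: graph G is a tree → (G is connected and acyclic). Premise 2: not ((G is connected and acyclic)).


Modus tollens: from (P → Q) and ¬Q, infer ¬P.
Q = '(G is connected and acyclic)' is denied; since P → Q, P must also fail.

Not (graph G is a tree).


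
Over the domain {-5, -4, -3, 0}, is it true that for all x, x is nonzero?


Evaluate the predicate on each element: -5:T, -4:T, -3:T, 0:F.
Counterexample x = 0 fails the predicate.

F


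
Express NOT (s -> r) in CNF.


Step 1: Rewrite s → r as ¬s ∨ r.
Step 2: Negate: ¬(¬s ∨ r) = s ∧ ¬r (De Morgan + double negation).

s AND (NOT r)


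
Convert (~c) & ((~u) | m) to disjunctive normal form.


Step 1: Distribute ∧ over ∨: (¬c) ∧ ((¬u) ∨ m) = ((¬c) ∧ (¬u)) ∨ ((¬c) ∧ m).

((~c) & (~u)) | ((~c) & m)


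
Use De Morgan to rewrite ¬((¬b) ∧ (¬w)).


De Morgan: the negation of a conjunction is the disjunction of the negations.
Distribute ¬ across ∧, flipping it to ∨, and negate each literal.

b ∨ w


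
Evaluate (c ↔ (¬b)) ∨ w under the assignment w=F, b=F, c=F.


Substitute w=F, b=F, c=F:
¬b = T
c ↔ (¬b) = F ↔ T = F
(c ↔ (¬b)) ∨ w = F ∨ F = F

F


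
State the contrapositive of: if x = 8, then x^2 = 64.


The contrapositive of (P → Q) is (¬Q → ¬P); it is logically equivalent to the original.
Here P = 'x = 8' and Q = 'x^2 = 64'.

If not (x^2 = 64), then not (x = 8).


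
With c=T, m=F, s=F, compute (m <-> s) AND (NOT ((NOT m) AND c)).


Substitute c=T, m=F, s=F:
m <-> s = F <-> F = T
NOT m = T
(NOT m) AND c = T AND T = T
NOT ((NOT m) AND c) = F
(m <-> s) AND (NOT ((NOT m) AND c)) = T AND F = F

F


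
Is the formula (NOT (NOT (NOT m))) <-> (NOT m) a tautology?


Build the truth table over {m}:
m | φ
-----
F | T
T | T
Every row evaluates to true.

Yes, it is a tautology.


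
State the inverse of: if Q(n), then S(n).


The inverse of (P → Q) is (¬P → ¬Q). It is equivalent to the converse, not to the original.
Here P = 'Q(n)' and Q = 'S(n)'.

If not (Q(n)), then not (S(n)).


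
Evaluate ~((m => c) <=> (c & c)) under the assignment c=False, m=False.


Substitute c=False, m=False:
m => c = False => False = True
c & c = False & False = False
(m => c) <=> (c & c) = True <=> False = False
~((m => c) <=> (c & c)) = True

True


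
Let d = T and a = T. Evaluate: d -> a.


Implication is false only when antecedent is true and consequent is false.
Substitute: d=T, a=T.
T -> T evaluates to T.

T


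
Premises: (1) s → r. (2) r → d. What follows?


Hypothetical syllogism: from (P → Q) and (Q → R), infer (P → R).
Chain the two implications through the shared middle term 'r'.

s → d


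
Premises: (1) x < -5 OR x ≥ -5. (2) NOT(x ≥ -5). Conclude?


Disjunctive syllogism: from (P ∨ Q) and ¬P, infer Q.
One disjunct, 'x ≥ -5', is ruled out; the other must hold.

x < -5


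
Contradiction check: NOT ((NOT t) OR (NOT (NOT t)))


Truth table over {t}:
t | φ
-----
F | F
T | F
Every row is false.

Yes, it is a contradiction.


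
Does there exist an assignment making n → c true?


Search for a satisfying assignment over {c, n}.
Try c=F, n=F: the formula evaluates to T.
A satisfying assignment exists.

Satisfiable.


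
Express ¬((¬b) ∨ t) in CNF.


Step 1: Apply De Morgan: ¬((¬b) ∨ t) = ¬(¬b) ∧ ¬t.
Step 2: Eliminate any double negations (¬¬X = X).

b ∧ (¬t)


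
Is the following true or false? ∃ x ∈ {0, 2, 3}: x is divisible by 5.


Evaluate the predicate on each element: 0:T, 2:F, 3:F.
Witness x = 0 satisfies the predicate.

T


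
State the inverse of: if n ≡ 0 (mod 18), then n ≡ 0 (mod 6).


The inverse of (P → Q) is (¬P → ¬Q). It is equivalent to the converse, not to the original.
Here P = 'n ≡ 0 (mod 18)' and Q = 'n ≡ 0 (mod 6)'.

If not (n ≡ 0 (mod 18)), then not (n ≡ 0 (mod 6)).


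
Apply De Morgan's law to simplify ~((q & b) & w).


De Morgan: the negation of a conjunction is the disjunction of the negations.
Distribute ~ across &, flipping it to |, and negate each literal.

((~q) | (~b)) | (~w)


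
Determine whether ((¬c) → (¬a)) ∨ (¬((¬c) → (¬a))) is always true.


Build the truth table over {a, c}:
a | c | φ
---------
F | F | T
T | F | T
F | T | T
T | T | T
Every row evaluates to true.

Yes, it is a tautology.


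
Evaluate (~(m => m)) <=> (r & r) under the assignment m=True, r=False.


Substitute m=True, r=False:
m => m = True => True = True
~(m => m) = False
r & r = False & False = False
(~(m => m)) <=> (r & r) = False <=> False = True

True


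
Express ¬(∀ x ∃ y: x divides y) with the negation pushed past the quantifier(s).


Negation flips each quantifier (∀↔∃) and negates the inner predicate.
¬(∀ x ∃ y: φ) = ∃ x ∀ y: ¬φ.

∃ x ∀ y: ¬(x divides y)


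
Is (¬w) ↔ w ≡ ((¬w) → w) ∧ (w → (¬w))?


Compare truth tables:
w | φ | ψ
---------
F | F | F
T | F | F
The columns φ and ψ agree on every row.

Yes, they are logically equivalent.


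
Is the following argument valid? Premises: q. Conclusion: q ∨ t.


This matches the form of disjunction introduction: the conclusion follows in every model of the premises.

Valid.


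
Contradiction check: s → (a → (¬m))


Truth table over {a, m, s}:
a | m | s | φ
-------------
F | F | F | T
T | F | F | T
F | T | F | T
T | T | F | T
F | F | T | T
T | F | T | T
F | T | T | T
T | T | T | F
Satisfying assignment at row 1: a=F, m=F, s=F gives T.

No, it is not a contradiction.


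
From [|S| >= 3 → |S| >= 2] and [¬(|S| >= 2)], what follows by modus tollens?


Modus tollens: from (P → Q) and ¬Q, infer ¬P.
Q = '|S| >= 2' is denied; since P → Q, P must also fail.

Not (|S| >= 3).


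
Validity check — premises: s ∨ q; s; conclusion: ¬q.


This is affirming a disjunct (fallacy). There exist truth assignments where the premises are all true but the conclusion is false.

Invalid.


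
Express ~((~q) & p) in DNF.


Step 1: Apply De Morgan: ¬((¬q) ∧ p) = ¬(¬q) ∨ ¬p.
Step 2: Eliminate any double negations (¬¬X = X).

q | (~p)


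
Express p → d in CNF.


Step 1: Rewrite p → d as ¬p ∨ d.

(¬p) ∨ d


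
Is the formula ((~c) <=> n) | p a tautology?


Build the truth table over {c, n, p}:
c | n | p | φ
-------------
False | False | False | False
True | False | False | True
False | True | False | True
True | True | False | False
False | False | True | True
True | False | True | True
False | True | True | True
True | True | True | True
Counterexample at row 1: with c=False, n=False, p=False, the formula is False.

No, it is not a tautology.


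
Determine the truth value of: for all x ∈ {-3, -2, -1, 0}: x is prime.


Evaluate the predicate on each element: -3:F, -2:F, -1:F, 0:F.
Counterexample x = -3 fails the predicate.

F


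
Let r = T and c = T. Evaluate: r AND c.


Conjunction is true only when both operands are true.
Substitute: r=T, c=T.
T AND T evaluates to T.

T


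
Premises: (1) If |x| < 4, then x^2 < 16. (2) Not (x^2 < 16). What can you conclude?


Modus tollens: from (P → Q) and ¬Q, infer ¬P.
Q = 'x^2 < 16' is denied; since P → Q, P must also fail.

Not (|x| < 4).


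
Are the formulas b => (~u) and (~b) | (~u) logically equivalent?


Compare truth tables:
b | u | φ | ψ
-------------
False | False | True | True
True | False | True | True
False | True | True | True
True | True | False | False
The columns φ and ψ agree on every row.

Yes, they are logically equivalent.


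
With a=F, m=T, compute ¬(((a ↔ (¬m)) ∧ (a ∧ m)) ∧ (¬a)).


Substitute a=F, m=T:
¬m = F
a ↔ (¬m) = F ↔ F = T
a ∧ m = F ∧ T = F
(a ↔ (¬m)) ∧ (a ∧ m) = T ∧ F = F
¬a = T
((a ↔ (¬m)) ∧ (a ∧ m)) ∧ (¬a) = F ∧ T = F
¬(((a ↔ (¬m)) ∧ (a ∧ m)) ∧ (¬a)) = T

T


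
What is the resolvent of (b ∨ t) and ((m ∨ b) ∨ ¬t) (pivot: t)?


The clauses contain complementary literals t and ¬t.
Resolution eliminates this pair and disjoins the remaining literals (merging duplicates).

(b ∨ m)


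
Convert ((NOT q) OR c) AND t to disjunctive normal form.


Step 1: Distribute ∧ over ∨: ((¬q) ∨ c) ∧ t = ((¬q) ∧ t) ∨ (c ∧ t).

((NOT q) AND t) OR (c AND t)


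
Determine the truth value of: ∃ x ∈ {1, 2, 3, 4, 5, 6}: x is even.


Evaluate the predicate on each element: 1:F, 2:T, 3:F, 4:T, 5:F, 6:T.
Witness x = 2 satisfies the predicate.

T


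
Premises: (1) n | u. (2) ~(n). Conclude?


Disjunctive syllogism: from (P ∨ Q) and ¬P, infer Q.
One disjunct, 'n', is ruled out; the other must hold.

u


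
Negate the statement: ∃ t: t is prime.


¬(∀ x: φ) = ∃ x: ¬φ, and ¬(∃ x: φ) = ∀ x: ¬φ.
Apply to the existential statement.

∀ t: ¬(t is prime)


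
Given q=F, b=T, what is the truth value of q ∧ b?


Conjunction is true only when both operands are true.
Substitute: q=F, b=T.
F ∧ T evaluates to F.

F


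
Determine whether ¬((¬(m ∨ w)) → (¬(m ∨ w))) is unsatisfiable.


Truth table over {m, w}:
m | w | φ
---------
F | F | F
T | F | F
F | T | F
T | T | F
Every row is false.

Yes, it is a contradiction.


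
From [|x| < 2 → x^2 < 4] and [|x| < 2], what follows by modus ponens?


Modus ponens: from (P → Q) and P, infer Q.
P = '|x| < 2' is asserted, and P → Q holds, so Q follows.

x^2 < 4.


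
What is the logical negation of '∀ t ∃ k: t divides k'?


Negation flips each quantifier (∀↔∃) and negates the inner predicate.
¬(∀ t ∃ k: φ) = ∃ t ∀ k: ¬φ.

∃ t ∀ k: ¬(t divides k)


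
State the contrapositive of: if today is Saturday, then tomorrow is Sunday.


The contrapositive of (P → Q) is (¬Q → ¬P); it is logically equivalent to the original.
Here P = 'today is Saturday' and Q = 'tomorrow is Sunday'.

If not (tomorrow is Sunday), then not (today is Saturday).


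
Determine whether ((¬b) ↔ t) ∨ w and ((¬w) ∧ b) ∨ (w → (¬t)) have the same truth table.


Compare truth tables:
b | t | w | φ | ψ
-----------------
F | F | F | F | T
T | F | F | T | T
F | T | F | T | T
T | T | F | F | T
F | F | T | T | T
T | F | T | T | T
F | T | T | T | F
T | T | T | T | F
They differ at row 1 (b=F, t=F, w=F): φ=F but ψ=T.

No, they are not logically equivalent.


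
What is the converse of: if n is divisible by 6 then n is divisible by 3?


The converse of (P → Q) is (Q → P). It is not in general equivalent to the original.
Here P = 'n is divisible by 6' and Q = 'n is divisible by 3'.

If n is divisible by 3, then n is divisible by 6.


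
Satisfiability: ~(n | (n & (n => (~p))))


Search for a satisfying assignment over {n, p}.
Try n=False, p=False: the formula evaluates to True.
A satisfying assignment exists.

Satisfiable.


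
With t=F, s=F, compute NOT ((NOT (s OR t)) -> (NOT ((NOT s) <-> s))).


Substitute t=F, s=F:
s OR t = F OR F = F
NOT (s OR t) = T
NOT s = T
(NOT s) <-> s = T <-> F = F
NOT ((NOT s) <-> s) = T
(NOT (s OR t)) -> (NOT ((NOT s) <-> s)) = T -> T = T
NOT ((NOT (s OR t)) -> (NOT ((NOT s) <-> s))) = F

F


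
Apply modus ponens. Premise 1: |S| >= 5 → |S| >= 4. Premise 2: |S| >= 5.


Modus ponens: from (P → Q) and P, infer Q.
P = '|S| >= 5' is asserted, and P → Q holds, so Q follows.

|S| >= 4.


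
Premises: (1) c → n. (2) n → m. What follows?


Hypothetical syllogism: from (P → Q) and (Q → R), infer (P → R).
Chain the two implications through the shared middle term 'n'.

c → m


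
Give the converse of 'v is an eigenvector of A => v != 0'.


The converse of (P → Q) is (Q → P). It is not in general equivalent to the original.
Here P = 'v is an eigenvector of A' and Q = 'v != 0'.

If v != 0, then v is an eigenvector of A.


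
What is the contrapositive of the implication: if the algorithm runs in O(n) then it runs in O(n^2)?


The contrapositive of (P → Q) is (¬Q → ¬P); it is logically equivalent to the original.
Here P = 'the algorithm runs in O(n)' and Q = 'it runs in O(n^2)'.

If not (it runs in O(n^2)), then not (the algorithm runs in O(n)).


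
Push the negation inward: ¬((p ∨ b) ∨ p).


De Morgan: the negation of a disjunction is the conjunction of the negations.
Distribute ¬ across ∨, flipping it to ∧, and negate each literal.

((¬p) ∧ (¬b)) ∧ (¬p)


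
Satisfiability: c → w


Search for a satisfying assignment over {c, w}.
Try c=F, w=F: the formula evaluates to T.
A satisfying assignment exists.

Satisfiable.


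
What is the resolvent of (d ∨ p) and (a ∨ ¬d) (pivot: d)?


The clauses contain complementary literals d and ¬d.
Resolution eliminates this pair and disjoins the remaining literals (merging duplicates).

(p ∨ a)


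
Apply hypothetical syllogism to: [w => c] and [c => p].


Hypothetical syllogism: from (P → Q) and (Q → R), infer (P → R).
Chain the two implications through the shared middle term 'c'.

w => p


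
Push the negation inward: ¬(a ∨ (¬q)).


De Morgan: the negation of a disjunction is the conjunction of the negations.
Distribute ¬ across ∨, flipping it to ∧, and negate each literal.

(¬a) ∧ q


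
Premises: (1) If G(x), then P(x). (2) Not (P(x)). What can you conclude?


Modus tollens: from (P → Q) and ¬Q, infer ¬P.
Q = 'P(x)' is denied; since P → Q, P must also fail.

Not (G(x)).


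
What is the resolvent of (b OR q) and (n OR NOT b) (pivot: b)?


The clauses contain complementary literals b and NOTb.
Resolution eliminates this pair and disjoins the remaining literals (merging duplicates).

(q OR n)


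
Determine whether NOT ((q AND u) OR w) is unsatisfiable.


Truth table over {q, u, w}:
q | u | w | φ
-------------
F | F | F | T
T | F | F | T
F | T | F | T
T | T | F | F
F | F | T | F
T | F | T | F
F | T | T | F
T | T | T | F
Satisfying assignment at row 1: q=F, u=F, w=F gives T.

No, it is not a contradiction.


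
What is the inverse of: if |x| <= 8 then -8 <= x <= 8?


The inverse of (P → Q) is (¬P → ¬Q). It is equivalent to the converse, not to the original.
Here P = '|x| <= 8' and Q = '-8 <= x <= 8'.

If not (|x| <= 8), then not (-8 <= x <= 8).


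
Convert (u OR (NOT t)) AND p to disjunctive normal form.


Step 1: Distribute ∧ over ∨: (u ∨ (¬t)) ∧ p = (u ∧ p) ∨ ((¬t) ∧ p).

(u AND p) OR ((NOT t) AND p)


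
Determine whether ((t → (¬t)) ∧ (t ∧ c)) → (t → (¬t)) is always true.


Build the truth table over {c, t}:
c | t | φ
---------
F | F | T
T | F | T
F | T | T
T | T | T
Every row evaluates to true.

Yes, it is a tautology.


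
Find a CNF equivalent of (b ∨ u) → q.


Step 1: Rewrite as ¬(b ∨ u) ∨ q = (¬b ∧ ¬u) ∨ q.
Step 2: Distribute ∨ over ∧.

((¬b) ∨ q) ∧ ((¬u) ∨ q)


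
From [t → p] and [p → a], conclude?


Hypothetical syllogism: from (P → Q) and (Q → R), infer (P → R).
Chain the two implications through the shared middle term 'p'.

t → a


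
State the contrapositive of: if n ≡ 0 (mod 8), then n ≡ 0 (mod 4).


The contrapositive of (P → Q) is (¬Q → ¬P); it is logically equivalent to the original.
Here P = 'n ≡ 0 (mod 8)' and Q = 'n ≡ 0 (mod 4)'.

If not (n ≡ 0 (mod 4)), then not (n ≡ 0 (mod 8)).


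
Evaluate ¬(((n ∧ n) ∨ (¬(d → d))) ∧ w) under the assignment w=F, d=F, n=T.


Substitute w=F, d=F, n=T:
n ∧ n = T ∧ T = T
d → d = F → F = T
¬(d → d) = F
(n ∧ n) ∨ (¬(d → d)) = T ∨ F = T
((n ∧ n) ∨ (¬(d → d))) ∧ w = T ∧ F = F
¬(((n ∧ n) ∨ (¬(d → d))) ∧ w) = T

T


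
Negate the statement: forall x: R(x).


¬(forall x: φ) = exists x: ¬φ, and ¬(exists x: φ) = forall x: ¬φ.
Apply to the universal statement.

exists x: ~(R(x))


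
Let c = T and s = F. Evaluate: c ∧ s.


Conjunction is true only when both operands are true.
Substitute: c=T, s=F.
T ∧ F evaluates to F.

F


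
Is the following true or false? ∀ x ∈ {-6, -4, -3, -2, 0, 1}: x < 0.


Evaluate the predicate on each element: -6:T, -4:T, -3:T, -2:T, 0:F, 1:F.
Counterexample x = 0 fails the predicate.

F


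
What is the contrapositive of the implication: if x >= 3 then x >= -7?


The contrapositive of (P → Q) is (¬Q → ¬P); it is logically equivalent to the original.
Here P = 'x >= 3' and Q = 'x >= -7'.

If not (x >= -7), then not (x >= 3).


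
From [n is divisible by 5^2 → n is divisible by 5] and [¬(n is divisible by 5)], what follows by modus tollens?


Modus tollens: from (P → Q) and ¬Q, infer ¬P.
Q = 'n is divisible by 5' is denied; since P → Q, P must also fail.

Not (n is divisible by 5^2).


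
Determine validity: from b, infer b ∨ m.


This matches the form of disjunction introduction: the conclusion follows in every model of the premises.

Valid.


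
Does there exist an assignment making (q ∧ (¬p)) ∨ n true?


Search for a satisfying assignment over {n, p, q}.
Try n=T, p=F, q=F: the formula evaluates to T.
A satisfying assignment exists.

Satisfiable.


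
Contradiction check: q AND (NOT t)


Truth table over {q, t}:
q | t | φ
---------
F | F | F
T | F | T
F | T | F
T | T | F
Satisfying assignment at row 2: q=T, t=F gives T.

No, it is not a contradiction.


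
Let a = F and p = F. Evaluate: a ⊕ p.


Exclusive or is true when exactly one operand is true.
Substitute: a=F, p=F.
F ⊕ F evaluates to F.

F


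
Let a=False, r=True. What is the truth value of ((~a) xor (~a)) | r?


Substitute a=False, r=True:
~a = True
~a = True
(~a) xor (~a) = True xor True = False
((~a) xor (~a)) | r = False | True = True

True


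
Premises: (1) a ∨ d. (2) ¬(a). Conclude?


Disjunctive syllogism: from (P ∨ Q) and ¬P, infer Q.
One disjunct, 'a', is ruled out; the other must hold.

d


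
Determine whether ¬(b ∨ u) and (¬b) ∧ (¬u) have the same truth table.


Compare truth tables:
b | u | φ | ψ
-------------
F | F | T | T
T | F | F | F
F | T | F | F
T | T | F | F
The columns φ and ψ agree on every row.

Yes, they are logically equivalent.


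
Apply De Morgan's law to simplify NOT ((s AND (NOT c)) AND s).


De Morgan: the negation of a conjunction is the disjunction of the negations.
Distribute NOT across AND, flipping it to OR, and negate each literal.

((NOT s) OR c) OR (NOT s)


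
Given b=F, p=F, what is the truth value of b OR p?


Disjunction is false only when both operands are false.
Substitute: b=F, p=F.
F OR F evaluates to F.

F


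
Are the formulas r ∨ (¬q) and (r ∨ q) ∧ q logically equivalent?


Compare truth tables:
q | r | φ | ψ
-------------
F | F | T | F
T | F | F | T
F | T | T | F
T | T | T | T
They differ at row 1 (q=F, r=F): φ=T but ψ=F.

No, they are not logically equivalent.


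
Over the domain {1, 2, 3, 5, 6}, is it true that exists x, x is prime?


Evaluate the predicate on each element: 1:False, 2:True, 3:True, 5:True, 6:False.
Witness x = 2 satisfies the predicate.

True


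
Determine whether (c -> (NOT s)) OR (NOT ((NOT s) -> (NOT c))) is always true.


Build the truth table over {c, s}:
c | s | φ
---------
F | F | T
T | F | T
F | T | T
T | T | F
Counterexample at row 4: with c=T, s=T, the formula is F.

No, it is not a tautology.


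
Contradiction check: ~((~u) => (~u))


Truth table over {u}:
u | φ
-----
False | False
True | False
Every row is false.

Yes, it is a contradiction.


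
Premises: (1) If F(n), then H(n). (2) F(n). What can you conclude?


Modus ponens: from (P → Q) and P, infer Q.
P = 'F(n)' is asserted, and P → Q holds, so Q follows.

H(n).


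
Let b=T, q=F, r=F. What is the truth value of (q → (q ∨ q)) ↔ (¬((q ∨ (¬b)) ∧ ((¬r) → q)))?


Substitute b=T, q=F, r=F:
q ∨ q = F ∨ F = F
q → (q ∨ q) = F → F = T
¬b = F
q ∨ (¬b) = F ∨ F = F
¬r = T
(¬r) → q = T → F = F
(q ∨ (¬b)) ∧ ((¬r) → q) = F ∧ F = F
¬((q ∨ (¬b)) ∧ ((¬r) → q)) = T
(q → (q ∨ q)) ↔ (¬((q ∨ (¬b)) ∧ ((¬r) → q))) = T ↔ T = T

T


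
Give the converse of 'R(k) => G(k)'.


The converse of (P → Q) is (Q → P). It is not in general equivalent to the original.
Here P = 'R(k)' and Q = 'G(k)'.

If G(k), then R(k).


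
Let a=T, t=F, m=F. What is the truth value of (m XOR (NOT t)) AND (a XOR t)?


Substitute a=T, t=F, m=F:
NOT t = T
m XOR (NOT t) = F XOR T = T
a XOR t = T XOR F = T
(m XOR (NOT t)) AND (a XOR t) = T AND T = T

T


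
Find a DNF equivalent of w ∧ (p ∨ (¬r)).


Step 1: Distribute ∧ over ∨: w ∧ (p ∨ (¬r)) = (w ∧ p) ∨ (w ∧ (¬r)).

(w ∧ p) ∨ (w ∧ (¬r))


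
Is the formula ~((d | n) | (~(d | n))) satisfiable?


Check all 4 assignments over {d, n}:
d | n | φ
---------
False | False | False
True | False | False
False | True | False
True | True | False
No assignment makes the formula true.

Unsatisfiable.


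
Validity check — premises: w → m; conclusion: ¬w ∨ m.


This matches the form of material implication: the conclusion follows in every model of the premises.

Valid.


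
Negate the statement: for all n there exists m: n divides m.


Negation flips each quantifier (∀↔∃) and negates the inner predicate.
¬(for all n there exists m: φ) = there exists n for all m: ¬φ.

there exists n for all m: NOT(n divides m)


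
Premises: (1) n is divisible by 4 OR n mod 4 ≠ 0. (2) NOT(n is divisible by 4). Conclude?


Disjunctive syllogism: from (P ∨ Q) and ¬P, infer Q.
One disjunct, 'n is divisible by 4', is ruled out; the other must hold.

n mod 4 ≠ 0


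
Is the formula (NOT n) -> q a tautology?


Build the truth table over {n, q}:
n | q | φ
---------
F | F | F
T | F | T
F | T | T
T | T | T
Counterexample at row 1: with n=F, q=F, the formula is F.

No, it is not a tautology.


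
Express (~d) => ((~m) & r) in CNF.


Step 1: Rewrite (¬d) → ((¬m) ∧ r) as ¬(¬d) ∨ ((¬m) ∧ r).
Step 2: Distribute ∨ over ∧.
Step 3: Eliminate any double negations (¬¬X = X).

(d | (~m)) & (d | r)


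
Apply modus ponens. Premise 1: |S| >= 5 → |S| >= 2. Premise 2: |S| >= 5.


Modus ponens: from (P → Q) and P, infer Q.
P = '|S| >= 5' is asserted, and P → Q holds, so Q follows.

|S| >= 2.


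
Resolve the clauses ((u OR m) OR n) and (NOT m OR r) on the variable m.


The clauses contain complementary literals m and NOTm.
Resolution eliminates this pair and disjoins the remaining literals (merging duplicates).

((n OR u) OR r)


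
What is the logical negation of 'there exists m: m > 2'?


¬(for all x: φ) = there exists x: ¬φ, and ¬(there exists x: φ) = for all x: ¬φ.
Apply to the existential statement.

for all m: NOT(m > 2)


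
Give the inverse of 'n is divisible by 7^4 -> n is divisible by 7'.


The inverse of (P → Q) is (¬P → ¬Q). It is equivalent to the converse, not to the original.
Here P = 'n is divisible by 7^4' and Q = 'n is divisible by 7'.

If not (n is divisible by 7^4), then not (n is divisible by 7).


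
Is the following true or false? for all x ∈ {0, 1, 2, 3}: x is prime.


Evaluate the predicate on each element: 0:F, 1:F, 2:T, 3:T.
Counterexample x = 0 fails the predicate.

F


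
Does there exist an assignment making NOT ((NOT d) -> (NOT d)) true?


Check all 2 assignments over {d}:
d | φ
-----
F | F
T | F
No assignment makes the formula true.

Unsatisfiable.


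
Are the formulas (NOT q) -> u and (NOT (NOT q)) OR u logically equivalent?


Compare truth tables:
q | u | φ | ψ
-------------
F | F | F | F
T | F | T | T
F | T | T | T
T | T | T | T
The columns φ and ψ agree on every row.

Yes, they are logically equivalent.


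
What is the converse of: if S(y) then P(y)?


The converse of (P → Q) is (Q → P). It is not in general equivalent to the original.
Here P = 'S(y)' and Q = 'P(y)'.

If P(y), then S(y).


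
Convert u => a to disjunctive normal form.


Step 1: Rewrite u → a as ¬u ∨ a.

(~u) | a


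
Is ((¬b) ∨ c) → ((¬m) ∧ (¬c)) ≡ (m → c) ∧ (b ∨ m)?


Compare truth tables:
b | c | m | φ | ψ
-----------------
F | F | F | T | F
T | F | F | T | T
F | T | F | F | F
T | T | F | F | T
F | F | T | F | F
T | F | T | T | F
F | T | T | F | T
T | T | T | F | T
They differ at row 1 (b=F, c=F, m=F): φ=T but ψ=F.

No, they are not logically equivalent.


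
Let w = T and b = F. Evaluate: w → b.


Implication is false only when antecedent is true and consequent is false.
Substitute: w=T, b=F.
T → F evaluates to F.

F


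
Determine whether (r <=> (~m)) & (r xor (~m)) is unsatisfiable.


Truth table over {m, r}:
m | r | φ
---------
False | False | False
True | False | False
False | True | False
True | True | False
Every row is false.

Yes, it is a contradiction.


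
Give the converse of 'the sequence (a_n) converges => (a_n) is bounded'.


The converse of (P → Q) is (Q → P). It is not in general equivalent to the original.
Here P = 'the sequence (a_n) converges' and Q = '(a_n) is bounded'.

If (a_n) is bounded, then the sequence (a_n) converges.


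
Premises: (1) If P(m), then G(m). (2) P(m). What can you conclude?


Modus ponens: from (P → Q) and P, infer Q.
P = 'P(m)' is asserted, and P → Q holds, so Q follows.

G(m).


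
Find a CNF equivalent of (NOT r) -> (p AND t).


Step 1: Rewrite (¬r) → (p ∧ t) as ¬(¬r) ∨ (p ∧ t).
Step 2: Distribute ∨ over ∧.
Step 3: Eliminate any double negations (¬¬X = X).

(r OR p) AND (r OR t)


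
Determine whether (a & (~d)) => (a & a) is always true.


Build the truth table over {a, d}:
a | d | φ
---------
False | False | True
True | False | True
False | True | True
True | True | True
Every row evaluates to true.

Yes, it is a tautology.


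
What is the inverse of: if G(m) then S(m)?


The inverse of (P → Q) is (¬P → ¬Q). It is equivalent to the converse, not to the original.
Here P = 'G(m)' and Q = 'S(m)'.

If not (G(m)), then not (S(m)).


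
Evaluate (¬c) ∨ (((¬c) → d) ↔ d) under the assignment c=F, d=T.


Substitute c=F, d=T:
¬c = T
¬c = T
(¬c) → d = T → T = T
((¬c) → d) ↔ d = T ↔ T = T
(¬c) ∨ (((¬c) → d) ↔ d) = T ∨ T = T

T


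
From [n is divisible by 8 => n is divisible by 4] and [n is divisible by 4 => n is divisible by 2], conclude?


Hypothetical syllogism: from (P → Q) and (Q → R), infer (P → R).
Chain the two implications through the shared middle term 'n is divisible by 4'.

n is divisible by 8 => n is divisible by 2


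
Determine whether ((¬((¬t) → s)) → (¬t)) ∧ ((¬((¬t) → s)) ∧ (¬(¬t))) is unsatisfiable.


Truth table over {s, t}:
s | t | φ
---------
F | F | F
T | F | F
F | T | F
T | T | F
Every row is false.

Yes, it is a contradiction.


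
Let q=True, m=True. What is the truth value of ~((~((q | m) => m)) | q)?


Substitute q=True, m=True:
q | m = True | True = True
(q | m) => m = True => True = True
~((q | m) => m) = False
(~((q | m) => m)) | q = False | True = True
~((~((q | m) => m)) | q) = False

False


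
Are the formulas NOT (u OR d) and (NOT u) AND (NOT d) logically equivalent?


Compare truth tables:
d | u | φ | ψ
-------------
F | F | T | T
T | F | F | F
F | T | F | F
T | T | F | F
The columns φ and ψ agree on every row.

Yes, they are logically equivalent.


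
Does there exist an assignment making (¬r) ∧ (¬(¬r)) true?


Check all 2 assignments over {r}:
r | φ
-----
F | F
T | F
No assignment makes the formula true.

Unsatisfiable.


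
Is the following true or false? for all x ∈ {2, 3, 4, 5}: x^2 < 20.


Evaluate the predicate on each element: 2:T, 3:T, 4:T, 5:F.
Counterexample x = 5 fails the predicate.

F


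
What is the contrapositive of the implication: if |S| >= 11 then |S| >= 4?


The contrapositive of (P → Q) is (¬Q → ¬P); it is logically equivalent to the original.
Here P = '|S| >= 11' and Q = '|S| >= 4'.

If not (|S| >= 4), then not (|S| >= 11).


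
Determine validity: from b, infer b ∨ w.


This matches the form of disjunction introduction: the conclusion follows in every model of the premises.

Valid.


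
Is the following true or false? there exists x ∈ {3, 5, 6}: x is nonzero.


Evaluate the predicate on each element: 3:T, 5:T, 6:T.
Witness x = 3 satisfies the predicate.

T


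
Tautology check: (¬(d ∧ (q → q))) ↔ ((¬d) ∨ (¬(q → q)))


Build the truth table over {d, q}:
d | q | φ
---------
F | F | T
T | F | T
F | T | T
T | T | T
Every row evaluates to true.

Yes, it is a tautology.


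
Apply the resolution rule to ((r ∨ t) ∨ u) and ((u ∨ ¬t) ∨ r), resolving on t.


The clauses contain complementary literals t and ¬t.
Resolution eliminates this pair and disjoins the remaining literals (merging duplicates).

(u ∨ r)


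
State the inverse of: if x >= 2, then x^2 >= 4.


The inverse of (P → Q) is (¬P → ¬Q). It is equivalent to the converse, not to the original.
Here P = 'x >= 2' and Q = 'x^2 >= 4'.

If not (x >= 2), then not (x^2 >= 4).


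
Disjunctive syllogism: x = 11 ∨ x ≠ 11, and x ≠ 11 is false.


Disjunctive syllogism: from (P ∨ Q) and ¬P, infer Q.
One disjunct, 'x ≠ 11', is ruled out; the other must hold.

x = 11


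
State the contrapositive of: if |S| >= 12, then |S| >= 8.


The contrapositive of (P → Q) is (¬Q → ¬P); it is logically equivalent to the original.
Here P = '|S| >= 12' and Q = '|S| >= 8'.

If not (|S| >= 8), then not (|S| >= 12).


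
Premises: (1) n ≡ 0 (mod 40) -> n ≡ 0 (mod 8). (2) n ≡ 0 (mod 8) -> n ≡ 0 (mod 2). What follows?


Hypothetical syllogism: from (P → Q) and (Q → R), infer (P → R).
Chain the two implications through the shared middle term 'n ≡ 0 (mod 8)'.

n ≡ 0 (mod 40) -> n ≡ 0 (mod 2)


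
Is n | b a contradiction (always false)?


Truth table over {b, n}:
b | n | φ
---------
False | False | False
True | False | True
False | True | True
True | True | True
Satisfying assignment at row 2: b=True, n=False gives True.

No, it is not a contradiction.


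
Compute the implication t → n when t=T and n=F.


Implication is false only when antecedent is true and consequent is false.
Substitute: t=T, n=F.
T → F evaluates to F.

F


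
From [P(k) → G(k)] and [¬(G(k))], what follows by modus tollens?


Modus tollens: from (P → Q) and ¬Q, infer ¬P.
Q = 'G(k)' is denied; since P → Q, P must also fail.

Not (P(k)).


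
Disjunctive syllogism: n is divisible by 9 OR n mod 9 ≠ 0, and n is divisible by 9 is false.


Disjunctive syllogism: from (P ∨ Q) and ¬P, infer Q.
One disjunct, 'n is divisible by 9', is ruled out; the other must hold.

n mod 9 ≠ 0


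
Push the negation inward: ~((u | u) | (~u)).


De Morgan: the negation of a disjunction is the conjunction of the negations.
Distribute ~ across |, flipping it to &, and negate each literal.

((~u) & (~u)) & u


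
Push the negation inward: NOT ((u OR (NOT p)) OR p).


De Morgan: the negation of a disjunction is the conjunction of the negations.
Distribute NOT across OR, flipping it to AND, and negate each literal.

((NOT u) AND p) AND (NOT p)


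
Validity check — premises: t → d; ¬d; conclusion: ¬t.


This matches the form of modus tollens: the conclusion follows in every model of the premises.

Valid.


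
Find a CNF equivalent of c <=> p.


Step 1: Rewrite c ↔ p as (c → p) ∧ (p → c).
Step 2: Rewrite each implication as a disjunction.

((~c) | p) & ((~p) | c)


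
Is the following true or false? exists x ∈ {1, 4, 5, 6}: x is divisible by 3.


Evaluate the predicate on each element: 1:False, 4:False, 5:False, 6:True.
Witness x = 6 satisfies the predicate.

True


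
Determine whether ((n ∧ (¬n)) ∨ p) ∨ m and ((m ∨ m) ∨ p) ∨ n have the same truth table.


Compare truth tables:
m | n | p | φ | ψ
-----------------
F | F | F | F | F
T | F | F | T | T
F | T | F | F | T
T | T | F | T | T
F | F | T | T | T
T | F | T | T | T
F | T | T | T | T
T | T | T | T | T
They differ at row 3 (m=F, n=T, p=F): φ=F but ψ=T.

No, they are not logically equivalent.


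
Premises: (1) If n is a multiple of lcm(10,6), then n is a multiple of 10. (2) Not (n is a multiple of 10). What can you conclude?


Modus tollens: from (P → Q) and ¬Q, infer ¬P.
Q = 'n is a multiple of 10' is denied; since P → Q, P must also fail.

Not (n is a multiple of lcm(10,6)).


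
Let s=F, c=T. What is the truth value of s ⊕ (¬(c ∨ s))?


Substitute s=F, c=T:
c ∨ s = T ∨ F = T
¬(c ∨ s) = F
s ⊕ (¬(c ∨ s)) = F ⊕ F = F

F


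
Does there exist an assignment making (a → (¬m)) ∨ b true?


Search for a satisfying assignment over {a, b, m}.
Try a=F, b=F, m=F: the formula evaluates to T.
A satisfying assignment exists.

Satisfiable.


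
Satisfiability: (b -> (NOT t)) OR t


Search for a satisfying assignment over {b, t}.
Try b=F, t=F: the formula evaluates to T.
A satisfying assignment exists.

Satisfiable.


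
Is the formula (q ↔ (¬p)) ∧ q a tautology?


Build the truth table over {p, q}:
p | q | φ
---------
F | F | F
T | F | F
F | T | T
T | T | F
Counterexample at row 1: with p=F, q=F, the formula is F.

No, it is not a tautology.


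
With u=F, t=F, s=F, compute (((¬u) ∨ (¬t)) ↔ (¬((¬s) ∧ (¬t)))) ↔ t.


Substitute u=F, t=F, s=F:
¬u = T
¬t = T
(¬u) ∨ (¬t) = T ∨ T = T
¬s = T
¬t = T
(¬s) ∧ (¬t) = T ∧ T = T
¬((¬s) ∧ (¬t)) = F
((¬u) ∨ (¬t)) ↔ (¬((¬s) ∧ (¬t))) = T ↔ F = F
(((¬u) ∨ (¬t)) ↔ (¬((¬s) ∧ (¬t)))) ↔ t = F ↔ F = T

T


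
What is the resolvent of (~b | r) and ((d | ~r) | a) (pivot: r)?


The clauses contain complementary literals r and ~r.
Resolution eliminates this pair and disjoins the remaining literals (merging duplicates).

((~b | a) | d)


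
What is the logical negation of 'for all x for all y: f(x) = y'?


Negation flips each quantifier (∀↔∃) and negates the inner predicate.
¬(for all x for all y: φ) = there exists x there exists y: ¬φ.

there exists x there exists y: NOT(f(x) = y)


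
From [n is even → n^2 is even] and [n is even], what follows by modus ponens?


Modus ponens: from (P → Q) and P, infer Q.
P = 'n is even' is asserted, and P → Q holds, so Q follows.

n^2 is even.


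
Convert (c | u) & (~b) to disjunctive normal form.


Step 1: Distribute ∧ over ∨: (c ∨ u) ∧ (¬b) = (c ∧ (¬b)) ∨ (u ∧ (¬b)).

(c & (~b)) | (u & (~b))


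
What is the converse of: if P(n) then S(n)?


The converse of (P → Q) is (Q → P). It is not in general equivalent to the original.
Here P = 'P(n)' and Q = 'S(n)'.

If S(n), then P(n).


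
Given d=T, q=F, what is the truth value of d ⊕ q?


Exclusive or is true when exactly one operand is true.
Substitute: d=T, q=F.
T ⊕ F evaluates to T.

T


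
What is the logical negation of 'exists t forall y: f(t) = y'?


Negation flips each quantifier (∀↔∃) and negates the inner predicate.
¬(exists t forall y: φ) = forall t exists y: ¬φ.

forall t exists y: ~(f(t) = y)


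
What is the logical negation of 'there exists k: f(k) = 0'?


¬(for all x: φ) = there exists x: ¬φ, and ¬(there exists x: φ) = for all x: ¬φ.
Apply to the existential statement.

for all k: NOT(f(k) = 0)


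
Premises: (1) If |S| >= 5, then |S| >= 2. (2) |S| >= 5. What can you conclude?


Modus ponens: from (P → Q) and P, infer Q.
P = '|S| >= 5' is asserted, and P → Q holds, so Q follows.

|S| >= 2.


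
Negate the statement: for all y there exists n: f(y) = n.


Negation flips each quantifier (∀↔∃) and negates the inner predicate.
¬(for all y there exists n: φ) = there exists y for all n: ¬φ.

there exists y for all n: NOT(f(y) = n)


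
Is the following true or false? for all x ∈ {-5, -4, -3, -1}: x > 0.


Evaluate the predicate on each element: -5:F, -4:F, -3:F, -1:F.
Counterexample x = -5 fails the predicate.

F


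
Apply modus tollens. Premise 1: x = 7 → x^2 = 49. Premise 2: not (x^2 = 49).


Modus tollens: from (P → Q) and ¬Q, infer ¬P.
Q = 'x^2 = 49' is denied; since P → Q, P must also fail.

Not (x = 7).


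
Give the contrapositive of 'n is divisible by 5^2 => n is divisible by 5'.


The contrapositive of (P → Q) is (¬Q → ¬P); it is logically equivalent to the original.
Here P = 'n is divisible by 5^2' and Q = 'n is divisible by 5'.

If not (n is divisible by 5), then not (n is divisible by 5^2).


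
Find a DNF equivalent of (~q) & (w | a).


Step 1: Distribute ∧ over ∨: (¬q) ∧ (w ∨ a) = ((¬q) ∧ w) ∨ ((¬q) ∧ a).

((~q) & w) | ((~q) & a)


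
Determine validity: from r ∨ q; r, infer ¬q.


This is affirming a disjunct (fallacy). There exist truth assignments where the premises are all true but the conclusion is false.

Invalid.


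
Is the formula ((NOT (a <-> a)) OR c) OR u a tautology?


Build the truth table over {a, c, u}:
a | c | u | φ
-------------
F | F | F | F
T | F | F | F
F | T | F | T
T | T | F | T
F | F | T | T
T | F | T | T
F | T | T | T
T | T | T | T
Counterexample at row 1: with a=F, c=F, u=F, the formula is F.

No, it is not a tautology.


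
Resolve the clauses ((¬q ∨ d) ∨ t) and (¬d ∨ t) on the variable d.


The clauses contain complementary literals d and ¬d.
Resolution eliminates this pair and disjoins the remaining literals (merging duplicates).

(t ∨ ¬q)


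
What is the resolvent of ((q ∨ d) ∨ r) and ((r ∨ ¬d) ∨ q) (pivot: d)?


The clauses contain complementary literals d and ¬d.
Resolution eliminates this pair and disjoins the remaining literals (merging duplicates).

(r ∨ q)


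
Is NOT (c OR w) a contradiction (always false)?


Truth table over {c, w}:
c | w | φ
---------
F | F | T
T | F | F
F | T | F
T | T | F
Satisfying assignment at row 1: c=F, w=F gives T.

No, it is not a contradiction.


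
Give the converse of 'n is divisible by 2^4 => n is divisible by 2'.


The converse of (P → Q) is (Q → P). It is not in general equivalent to the original.
Here P = 'n is divisible by 2^4' and Q = 'n is divisible by 2'.

If n is divisible by 2, then n is divisible by 2^4.


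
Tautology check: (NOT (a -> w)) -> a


Build the truth table over {a, w}:
a | w | φ
---------
F | F | T
T | F | T
F | T | T
T | T | T
Every row evaluates to true.

Yes, it is a tautology.


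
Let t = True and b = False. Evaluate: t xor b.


Exclusive or is true when exactly one operand is true.
Substitute: t=True, b=False.
True xor False evaluates to True.

True


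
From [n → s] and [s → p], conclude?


Hypothetical syllogism: from (P → Q) and (Q → R), infer (P → R).
Chain the two implications through the shared middle term 's'.

n → p
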